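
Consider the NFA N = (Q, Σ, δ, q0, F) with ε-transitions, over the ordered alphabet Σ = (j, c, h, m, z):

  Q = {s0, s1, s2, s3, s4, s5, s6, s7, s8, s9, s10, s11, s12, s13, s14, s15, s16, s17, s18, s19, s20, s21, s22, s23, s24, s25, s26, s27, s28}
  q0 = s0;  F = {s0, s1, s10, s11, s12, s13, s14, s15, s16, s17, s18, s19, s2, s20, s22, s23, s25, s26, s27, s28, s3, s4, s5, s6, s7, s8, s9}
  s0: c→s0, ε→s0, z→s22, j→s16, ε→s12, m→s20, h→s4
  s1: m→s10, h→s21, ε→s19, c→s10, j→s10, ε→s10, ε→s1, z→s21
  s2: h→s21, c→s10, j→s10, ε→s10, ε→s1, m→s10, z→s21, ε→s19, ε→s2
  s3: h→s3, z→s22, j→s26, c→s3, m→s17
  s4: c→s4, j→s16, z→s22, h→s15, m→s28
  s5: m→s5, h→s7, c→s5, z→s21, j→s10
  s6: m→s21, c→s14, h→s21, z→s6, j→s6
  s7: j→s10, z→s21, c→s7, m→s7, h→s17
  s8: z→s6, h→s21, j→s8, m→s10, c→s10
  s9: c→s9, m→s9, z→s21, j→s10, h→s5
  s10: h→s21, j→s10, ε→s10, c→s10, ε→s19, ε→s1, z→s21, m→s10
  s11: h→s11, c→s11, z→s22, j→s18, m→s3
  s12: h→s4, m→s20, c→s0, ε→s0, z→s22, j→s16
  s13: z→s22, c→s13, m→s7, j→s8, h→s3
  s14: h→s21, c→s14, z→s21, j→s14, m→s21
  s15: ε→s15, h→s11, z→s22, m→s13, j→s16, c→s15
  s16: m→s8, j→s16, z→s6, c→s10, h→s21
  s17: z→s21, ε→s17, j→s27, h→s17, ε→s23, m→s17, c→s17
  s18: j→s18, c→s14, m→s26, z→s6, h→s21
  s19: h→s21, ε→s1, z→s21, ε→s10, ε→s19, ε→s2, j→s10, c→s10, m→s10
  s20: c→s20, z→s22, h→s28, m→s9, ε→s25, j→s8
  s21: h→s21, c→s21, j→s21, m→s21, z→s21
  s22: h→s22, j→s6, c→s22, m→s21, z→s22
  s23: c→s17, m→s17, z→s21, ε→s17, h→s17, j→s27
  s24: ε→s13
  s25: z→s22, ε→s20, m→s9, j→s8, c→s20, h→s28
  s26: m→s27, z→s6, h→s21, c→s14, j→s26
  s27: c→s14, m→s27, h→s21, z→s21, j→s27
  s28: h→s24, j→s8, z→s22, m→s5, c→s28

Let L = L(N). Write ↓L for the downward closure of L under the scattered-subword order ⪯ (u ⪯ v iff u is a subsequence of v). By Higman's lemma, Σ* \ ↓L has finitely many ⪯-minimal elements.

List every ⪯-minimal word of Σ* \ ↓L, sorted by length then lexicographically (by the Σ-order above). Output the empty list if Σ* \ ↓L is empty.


|Q|=29, |F|=27, |δ|=164 (24 ε).
min D↑ (22 st, q0=0, F={6}): 0:j→1,c→0,h→2,m→3,z→4 1:j→1,c→5,h→6,m→7,z→8 2:j→1,c→2,h→9,m→10,z→4 3:j→7,c→3,h→10,m→11,z→4 4:j→8,c→4,h→4,m→6,z→4 5:j→5,c→5,h→6,m→5,z→6 6:j→6,c→6,h→6,m→6,z→6 7:j→7,c→5,h→6,m→5,z→8 8:j→8,c→12,h→6,m→6,z→8 9:j→1,c→9,h→13,m→14,z→4 10:j→7,c→10,h→14,m→15,z→4 11:j→5,c→11,h→15,m→11,z→6 12:j→12,c→12,h→6,m→6,z→6 13:j→16,c→13,h→13,m→17,z→4 14:j→7,c→14,h→17,m→18,z→4 15:j→5,c→15,h→18,m→15,z→6 16:j→16,c→12,h→6,m→19,z→8 17:j→19,c→17,h→17,m→20,z→4 18:j→5,c→18,h→20,m→18,z→6 19:j→19,c→12,h→6,m→21,z→8 20:j→21,c→20,h→20,m→20,z→6 21:j→21,c→12,h→6,m→21,z→6 (ε-aug+det+¬).
'jh': |S_i|=[29, 12, 1] end={s21} rej; 2/2 deletions ∈↓L.
'zm': N↓-sim [29, 4, 1] end={s21} ∉↓L; 2/2 single-dels accept.
'jcz': run [29, 12, 6, 1] end={s21} rej; 3/3 del acc.
'mmz': |S_i|=[29, 22, 12, 1] end={s21} rej; 3/3 single-dels accept.
'hhhjcm': run [29, 24, 21, 11, 6, 2, 1] end={s21} — reject; 6/6 del acc.
5 minimals (antichain).

A = [jh, zm, jcz, mmz, hhhjcm].


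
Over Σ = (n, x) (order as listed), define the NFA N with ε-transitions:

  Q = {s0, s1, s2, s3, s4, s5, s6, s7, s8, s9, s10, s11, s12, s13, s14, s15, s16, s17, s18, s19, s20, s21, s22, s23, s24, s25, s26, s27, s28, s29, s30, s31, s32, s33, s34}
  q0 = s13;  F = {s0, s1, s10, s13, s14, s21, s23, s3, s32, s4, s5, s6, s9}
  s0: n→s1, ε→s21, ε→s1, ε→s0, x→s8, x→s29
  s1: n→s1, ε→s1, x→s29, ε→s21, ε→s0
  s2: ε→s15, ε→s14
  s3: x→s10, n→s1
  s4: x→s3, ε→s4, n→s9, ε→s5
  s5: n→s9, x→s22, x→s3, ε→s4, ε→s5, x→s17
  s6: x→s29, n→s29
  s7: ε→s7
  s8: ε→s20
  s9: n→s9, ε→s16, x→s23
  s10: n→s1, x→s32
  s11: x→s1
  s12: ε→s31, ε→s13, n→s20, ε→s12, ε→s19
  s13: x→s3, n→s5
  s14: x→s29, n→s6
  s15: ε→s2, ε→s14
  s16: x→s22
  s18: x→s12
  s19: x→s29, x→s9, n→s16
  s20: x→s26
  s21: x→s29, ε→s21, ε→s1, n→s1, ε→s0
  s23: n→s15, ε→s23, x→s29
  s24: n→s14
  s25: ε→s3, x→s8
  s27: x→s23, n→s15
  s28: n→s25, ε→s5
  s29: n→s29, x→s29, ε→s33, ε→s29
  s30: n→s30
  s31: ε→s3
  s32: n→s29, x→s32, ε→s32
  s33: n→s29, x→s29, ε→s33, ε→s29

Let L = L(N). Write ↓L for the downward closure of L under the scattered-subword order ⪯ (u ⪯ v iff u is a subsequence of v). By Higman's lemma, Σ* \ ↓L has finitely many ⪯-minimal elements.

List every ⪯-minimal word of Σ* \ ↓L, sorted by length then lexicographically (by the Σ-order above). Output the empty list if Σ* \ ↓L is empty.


min(Σ*\↓L) = [xnx, nnxx, xxxn, nnxnnn].

|Q|=35, |F|=13, |δ|=80 (33 ε).
min D↑ (11 st, q0=0, F={7}): 0:n→1,x→2 1:n→3,x→2 2:n→4,x→5 3:n→3,x→6 4:n→4,x→7 5:n→4,x→8 6:n→9,x→7 7:n→7,x→7 8:n→7,x→8 9:n→10,x→7 10:n→7,x→7.
'xnx': run [23, 18, 12, 5] end={s20,s26,s29,s33,s8} rej; 3/3 del acc.
'nnxx': |S_i|=[23, 22, 16, 11, 3] end={s26,s29,s33} rej; 4/4 deletions ∈↓L.
'xxxn': |S_i|=[23, 18, 10, 6, 2] end={s29,s33} ∉↓L; 4/4 deletions ∈↓L.
'nnxnnn': N↓-sim [23, 22, 16, 11, 6, 3, 2] end={s29,s33} ∉↓L; 6/6 del acc.
4 words, ⪯-incomp.


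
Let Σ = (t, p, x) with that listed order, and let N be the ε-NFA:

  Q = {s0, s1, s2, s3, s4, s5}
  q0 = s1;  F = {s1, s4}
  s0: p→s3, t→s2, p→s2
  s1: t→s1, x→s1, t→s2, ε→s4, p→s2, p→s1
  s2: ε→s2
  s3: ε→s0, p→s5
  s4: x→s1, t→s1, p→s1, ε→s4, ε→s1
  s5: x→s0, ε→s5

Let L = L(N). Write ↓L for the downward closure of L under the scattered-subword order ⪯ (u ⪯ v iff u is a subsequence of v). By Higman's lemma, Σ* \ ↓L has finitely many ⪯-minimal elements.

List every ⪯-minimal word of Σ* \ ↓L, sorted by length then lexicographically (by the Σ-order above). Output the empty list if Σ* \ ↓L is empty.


|Q|=6, |F|=2, |δ|=19 (6 ε).
min D↑ (1 st, q0=0, F={}): 0:t→0,p→0,x→0 [Hopcroft].
L(D↑) = ∅; no obstructions.

Antichain: [].


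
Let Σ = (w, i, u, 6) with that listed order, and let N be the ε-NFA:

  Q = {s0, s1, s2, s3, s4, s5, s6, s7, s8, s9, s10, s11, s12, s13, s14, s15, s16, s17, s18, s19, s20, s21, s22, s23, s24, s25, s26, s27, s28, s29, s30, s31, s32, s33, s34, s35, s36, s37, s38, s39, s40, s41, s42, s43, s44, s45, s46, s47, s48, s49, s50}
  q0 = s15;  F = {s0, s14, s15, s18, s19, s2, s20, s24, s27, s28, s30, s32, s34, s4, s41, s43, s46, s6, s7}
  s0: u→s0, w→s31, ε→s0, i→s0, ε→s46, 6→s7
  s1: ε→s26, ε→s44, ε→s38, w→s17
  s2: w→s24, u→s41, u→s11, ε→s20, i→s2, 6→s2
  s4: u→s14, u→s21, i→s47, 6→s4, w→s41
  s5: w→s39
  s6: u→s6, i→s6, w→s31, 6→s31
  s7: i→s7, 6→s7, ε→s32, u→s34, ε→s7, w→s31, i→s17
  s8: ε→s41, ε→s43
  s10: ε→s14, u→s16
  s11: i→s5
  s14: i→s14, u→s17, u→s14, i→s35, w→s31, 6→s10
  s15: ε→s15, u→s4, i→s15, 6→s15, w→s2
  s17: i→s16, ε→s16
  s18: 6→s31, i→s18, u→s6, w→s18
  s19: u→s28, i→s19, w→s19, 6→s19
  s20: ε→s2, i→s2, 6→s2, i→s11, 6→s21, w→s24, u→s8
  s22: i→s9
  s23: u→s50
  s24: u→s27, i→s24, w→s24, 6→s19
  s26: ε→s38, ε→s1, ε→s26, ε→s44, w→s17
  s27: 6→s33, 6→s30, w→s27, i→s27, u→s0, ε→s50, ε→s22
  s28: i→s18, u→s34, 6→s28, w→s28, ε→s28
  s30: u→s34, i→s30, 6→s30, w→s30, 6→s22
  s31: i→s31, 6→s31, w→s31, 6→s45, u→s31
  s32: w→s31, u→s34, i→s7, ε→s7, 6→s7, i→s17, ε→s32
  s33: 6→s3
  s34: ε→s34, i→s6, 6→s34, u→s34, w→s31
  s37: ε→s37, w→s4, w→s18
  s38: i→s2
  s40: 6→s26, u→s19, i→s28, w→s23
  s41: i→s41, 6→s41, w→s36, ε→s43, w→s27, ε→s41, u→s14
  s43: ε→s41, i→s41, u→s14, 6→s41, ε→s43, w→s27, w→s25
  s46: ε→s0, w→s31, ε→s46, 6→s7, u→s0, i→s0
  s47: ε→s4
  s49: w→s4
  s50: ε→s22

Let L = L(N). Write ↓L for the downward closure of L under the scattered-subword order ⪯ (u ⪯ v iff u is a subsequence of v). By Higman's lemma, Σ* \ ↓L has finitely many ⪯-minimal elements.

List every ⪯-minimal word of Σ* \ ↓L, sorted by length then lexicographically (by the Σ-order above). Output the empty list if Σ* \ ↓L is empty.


|Q|=51, |F|=19, |δ|=143 (33 ε).
min D↑ (16 st, q0=0, F={8}): 0:w→1,i→0,u→2,6→0 1:w→3,i→1,u→4,6→1 2:w→4,i→2,u→5,6→2 3:w→3,i→3,u→6,6→7 4:w→6,i→4,u→5,6→4 5:w→8,i→5,u→5,6→5 6:w→6,i→6,u→9,6→10 7:w→7,i→7,u→11,6→7 8:w→8,i→8,u→8,6→8 9:w→8,i→9,u→9,6→12 10:w→10,i→10,u→13,6→10 11:w→11,i→14,u→13,6→11 12:w→8,i→12,u→13,6→12 13:w→8,i→15,u→13,6→13 14:w→14,i→14,u→15,6→8 15:w→8,i→15,u→15,6→8 [Hopcroft].
'uuw': N↓-sim [38, 33, 14, 2] end={s31,s45} rej; 3/3 del acc.
'ww6ui6': run [38, 35, 24, 16, 6, 4, 2] end={s31,s45} ∉↓L; 6/6 deletions ∈↓L.
2 words, ⪯-incomp.

A = [uuw, ww6ui6].


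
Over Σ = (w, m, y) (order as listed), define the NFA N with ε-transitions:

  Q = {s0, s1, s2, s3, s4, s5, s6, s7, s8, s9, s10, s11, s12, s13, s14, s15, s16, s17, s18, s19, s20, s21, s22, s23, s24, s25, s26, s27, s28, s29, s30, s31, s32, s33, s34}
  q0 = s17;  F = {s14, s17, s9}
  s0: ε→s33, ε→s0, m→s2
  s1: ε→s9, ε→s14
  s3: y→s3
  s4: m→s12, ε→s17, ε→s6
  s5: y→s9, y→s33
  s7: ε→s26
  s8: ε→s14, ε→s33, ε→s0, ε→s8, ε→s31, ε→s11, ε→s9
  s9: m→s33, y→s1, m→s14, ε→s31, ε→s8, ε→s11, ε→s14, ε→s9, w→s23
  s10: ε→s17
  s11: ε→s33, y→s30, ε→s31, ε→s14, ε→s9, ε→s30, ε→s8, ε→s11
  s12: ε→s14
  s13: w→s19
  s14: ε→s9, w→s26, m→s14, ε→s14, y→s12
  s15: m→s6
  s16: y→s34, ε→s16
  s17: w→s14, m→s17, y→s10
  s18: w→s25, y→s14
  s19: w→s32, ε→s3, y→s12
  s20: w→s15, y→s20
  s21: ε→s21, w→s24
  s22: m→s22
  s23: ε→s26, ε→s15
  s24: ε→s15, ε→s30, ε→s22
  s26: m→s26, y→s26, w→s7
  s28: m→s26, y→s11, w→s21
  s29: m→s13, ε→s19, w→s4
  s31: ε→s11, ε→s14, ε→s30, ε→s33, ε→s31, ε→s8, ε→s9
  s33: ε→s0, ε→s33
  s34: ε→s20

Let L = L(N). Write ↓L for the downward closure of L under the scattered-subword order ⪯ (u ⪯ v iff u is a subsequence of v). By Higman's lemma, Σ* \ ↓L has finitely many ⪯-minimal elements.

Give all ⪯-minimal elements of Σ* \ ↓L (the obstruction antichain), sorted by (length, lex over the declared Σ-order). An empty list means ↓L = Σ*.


|Q|=35, |F|=3, |δ|=84 (49 ε).
min D↑ (3 st, q0=0, F={2}): 0:w→1,m→0,y→0 1:w→2,m→1,y→1 2:w→2,m→2,y→2 (ε-aug+det+¬).
'ww': N↓-sim [18, 16, 5] end={s15,s23,s26,s6,s7} rej; 2/2 single-dels accept.
1 obstructions.

A = [ww].


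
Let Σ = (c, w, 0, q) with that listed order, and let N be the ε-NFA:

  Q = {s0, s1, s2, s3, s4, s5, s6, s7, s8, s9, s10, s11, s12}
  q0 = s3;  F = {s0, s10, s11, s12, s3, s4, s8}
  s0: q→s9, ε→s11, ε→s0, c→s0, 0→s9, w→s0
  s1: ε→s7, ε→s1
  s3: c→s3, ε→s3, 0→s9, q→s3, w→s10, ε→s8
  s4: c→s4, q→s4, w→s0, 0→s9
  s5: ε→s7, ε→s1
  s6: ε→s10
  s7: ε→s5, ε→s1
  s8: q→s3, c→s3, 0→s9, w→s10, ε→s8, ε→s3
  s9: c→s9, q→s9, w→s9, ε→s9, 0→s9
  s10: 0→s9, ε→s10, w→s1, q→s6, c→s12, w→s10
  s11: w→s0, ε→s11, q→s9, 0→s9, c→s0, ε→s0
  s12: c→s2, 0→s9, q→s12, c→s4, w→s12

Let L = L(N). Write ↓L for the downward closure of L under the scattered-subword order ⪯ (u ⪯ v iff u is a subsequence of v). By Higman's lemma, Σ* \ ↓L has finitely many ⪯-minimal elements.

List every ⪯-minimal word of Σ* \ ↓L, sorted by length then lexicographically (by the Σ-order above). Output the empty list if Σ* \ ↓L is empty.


|Q|=13, |F|=7, |δ|=51 (17 ε).
min D↑ (6 st, q0=0, F={2}): 0:c→0,w→1,0→2,q→0 1:c→3,w→1,0→2,q→1 2:c→2,w→2,0→2,q→2 3:c→4,w→3,0→2,q→3 4:c→4,w→5,0→2,q→4 5:c→5,w→5,0→2,q→2.
'0': run [13, 1] end={s9} rej; 1/1 del acc.
'wccwq': |S_i|=[13, 11, 6, 5, 3, 1] end={s9} rej; 5/5 deletions ∈↓L.
2 words, ⪯-incomp.

A = [0, wccwq].


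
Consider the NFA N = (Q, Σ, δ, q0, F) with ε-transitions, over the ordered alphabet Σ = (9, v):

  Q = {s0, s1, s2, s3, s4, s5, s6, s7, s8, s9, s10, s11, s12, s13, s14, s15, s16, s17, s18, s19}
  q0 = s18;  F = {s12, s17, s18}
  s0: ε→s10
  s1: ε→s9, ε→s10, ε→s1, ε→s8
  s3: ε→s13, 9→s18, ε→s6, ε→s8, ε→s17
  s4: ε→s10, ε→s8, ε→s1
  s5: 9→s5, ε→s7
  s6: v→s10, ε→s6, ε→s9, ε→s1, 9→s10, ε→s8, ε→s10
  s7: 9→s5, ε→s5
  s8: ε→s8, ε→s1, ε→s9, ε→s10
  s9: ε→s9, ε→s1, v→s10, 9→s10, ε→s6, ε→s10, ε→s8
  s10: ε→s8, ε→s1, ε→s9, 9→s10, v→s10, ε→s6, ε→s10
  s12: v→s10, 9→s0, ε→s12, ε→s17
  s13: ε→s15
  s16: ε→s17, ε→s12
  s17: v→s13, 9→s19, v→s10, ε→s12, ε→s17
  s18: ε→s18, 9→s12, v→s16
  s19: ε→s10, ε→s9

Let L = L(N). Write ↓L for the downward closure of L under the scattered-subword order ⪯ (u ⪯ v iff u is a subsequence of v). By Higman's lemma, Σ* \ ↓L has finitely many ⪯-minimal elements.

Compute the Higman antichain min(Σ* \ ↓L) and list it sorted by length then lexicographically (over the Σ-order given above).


Antichain: [99, 9v, v9, vv].

|Q|=20, |F|=3, |δ|=59 (43 ε).
min D↑ (3 st, q0=0, F={2}): 0:9→1,v→1 1:9→2,v→2 2:9→2,v→2 (ε-aug+det+¬).
'99': N↓-sim [13, 11, 7] end={s0,s1,s10,s19,s6,s8,s9} ∉↓L; 2/2 deletions ∈↓L.
'9v': N↓-sim [13, 11, 7] end={s1,s10,s13,s15,s6,s8,s9} rej; 2/2 single-dels accept.
'v9': run [13, 12, 7] end={s0,s1,s10,s19,s6,s8,s9} ∉↓L; 2/2 single-dels accept.
'vv': run [13, 12, 7] end={s1,s10,s13,s15,s6,s8,s9} ∉↓L; 2/2 single-dels accept.
4 minimals (antichain).


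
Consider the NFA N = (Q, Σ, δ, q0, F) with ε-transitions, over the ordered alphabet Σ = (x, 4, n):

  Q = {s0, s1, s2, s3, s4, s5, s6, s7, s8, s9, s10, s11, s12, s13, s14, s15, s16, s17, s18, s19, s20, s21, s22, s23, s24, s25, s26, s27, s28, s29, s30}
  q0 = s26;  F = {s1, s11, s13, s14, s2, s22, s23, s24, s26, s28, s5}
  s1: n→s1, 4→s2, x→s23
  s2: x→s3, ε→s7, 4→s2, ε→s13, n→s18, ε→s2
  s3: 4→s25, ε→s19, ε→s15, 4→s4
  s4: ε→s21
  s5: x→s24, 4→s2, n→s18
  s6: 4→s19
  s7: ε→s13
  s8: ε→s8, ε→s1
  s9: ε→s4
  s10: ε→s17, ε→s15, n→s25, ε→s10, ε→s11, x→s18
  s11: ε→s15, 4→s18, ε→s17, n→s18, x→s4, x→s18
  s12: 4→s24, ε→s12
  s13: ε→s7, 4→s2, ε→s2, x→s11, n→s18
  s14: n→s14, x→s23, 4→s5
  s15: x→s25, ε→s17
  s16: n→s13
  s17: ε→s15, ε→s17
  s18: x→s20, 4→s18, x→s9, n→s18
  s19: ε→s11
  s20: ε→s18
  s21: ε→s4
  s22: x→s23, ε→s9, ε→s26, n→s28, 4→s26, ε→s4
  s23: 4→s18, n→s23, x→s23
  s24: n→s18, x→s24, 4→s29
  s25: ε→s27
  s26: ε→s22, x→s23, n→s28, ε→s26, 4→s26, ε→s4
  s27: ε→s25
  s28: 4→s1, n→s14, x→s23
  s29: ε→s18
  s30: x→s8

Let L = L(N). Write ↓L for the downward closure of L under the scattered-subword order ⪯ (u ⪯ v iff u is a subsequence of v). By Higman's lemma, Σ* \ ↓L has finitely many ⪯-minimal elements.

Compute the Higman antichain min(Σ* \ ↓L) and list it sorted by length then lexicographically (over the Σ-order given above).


|Q|=31, |F|=11, |δ|=81 (34 ε).
min D↑ (10 st, q0=0, F={3}): 0:x→1,4→0,n→2 1:x→1,4→3,n→1 2:x→1,4→4,n→5 3:x→3,4→3,n→3 4:x→1,4→6,n→4 5:x→1,4→7,n→5 6:x→8,4→6,n→3 7:x→9,4→6,n→3 8:x→3,4→3,n→3 9:x→9,4→3,n→3 (ε-aug+det+¬).
'x4': N↓-sim [24, 15, 8] end={s18,s20,s21,s25,s27,s29,s4,s9} rej; 2/2 del acc.
'n44n': |S_i|=[24, 22, 20, 16, 5] end={s18,s20,s21,s4,s9} ∉↓L; 4/4 del acc.
'nn4n': |S_i|=[24, 22, 21, 18, 5] end={s18,s20,s21,s4,s9} — reject; 4/4 deletions ∈↓L.
'n44xx': run [24, 22, 20, 16, 12, 7] end={s18,s20,s21,s25,s27,s4,s9} ∉↓L; 5/5 deletions ∈↓L.
4 obstructions.

Antichain: [x4, n44n, nn4n, n44xx].


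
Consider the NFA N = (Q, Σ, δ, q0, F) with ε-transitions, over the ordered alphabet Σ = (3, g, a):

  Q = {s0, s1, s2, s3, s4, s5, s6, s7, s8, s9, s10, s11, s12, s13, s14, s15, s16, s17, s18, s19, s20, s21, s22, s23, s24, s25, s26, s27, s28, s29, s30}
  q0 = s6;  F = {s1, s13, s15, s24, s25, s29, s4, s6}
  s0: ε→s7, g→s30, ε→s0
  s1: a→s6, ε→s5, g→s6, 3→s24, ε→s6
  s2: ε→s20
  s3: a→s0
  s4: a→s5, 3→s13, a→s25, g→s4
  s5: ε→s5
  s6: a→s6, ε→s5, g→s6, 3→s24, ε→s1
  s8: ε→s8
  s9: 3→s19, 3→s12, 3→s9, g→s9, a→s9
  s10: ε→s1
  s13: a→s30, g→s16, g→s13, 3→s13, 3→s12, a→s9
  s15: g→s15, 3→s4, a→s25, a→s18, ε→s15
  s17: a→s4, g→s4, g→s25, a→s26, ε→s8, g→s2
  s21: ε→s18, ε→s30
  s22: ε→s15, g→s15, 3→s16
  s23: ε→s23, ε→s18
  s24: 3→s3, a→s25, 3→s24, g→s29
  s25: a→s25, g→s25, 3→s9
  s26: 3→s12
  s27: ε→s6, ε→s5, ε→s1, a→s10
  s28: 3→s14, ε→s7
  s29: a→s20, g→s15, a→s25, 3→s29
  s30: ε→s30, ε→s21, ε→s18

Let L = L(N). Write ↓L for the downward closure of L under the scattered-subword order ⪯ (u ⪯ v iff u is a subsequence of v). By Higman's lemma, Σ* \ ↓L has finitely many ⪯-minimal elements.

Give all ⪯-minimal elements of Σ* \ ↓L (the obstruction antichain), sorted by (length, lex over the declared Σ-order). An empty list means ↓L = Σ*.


A = [3a3, 3gg33a].

|Q|=31, |F|=8, |δ|=72 (24 ε).
min D↑ (8 st, q0=0, F={5}): 0:3→1,g→0,a→0 1:3→1,g→2,a→3 2:3→2,g→4,a→3 3:3→5,g→3,a→3 4:3→6,g→4,a→3 5:3→5,g→5,a→5 6:3→7,g→6,a→3 7:3→7,g→7,a→5 (ε-aug+det+¬).
'3a3': run [20, 18, 11, 3] end={s12,s19,s9} rej; 3/3 del acc.
'3gg33a': |S_i|=[20, 18, 14, 12, 11, 8, 6] end={s12,s18,s19,s21,s30,s9} — reject; 6/6 del acc.
2 obstructions.


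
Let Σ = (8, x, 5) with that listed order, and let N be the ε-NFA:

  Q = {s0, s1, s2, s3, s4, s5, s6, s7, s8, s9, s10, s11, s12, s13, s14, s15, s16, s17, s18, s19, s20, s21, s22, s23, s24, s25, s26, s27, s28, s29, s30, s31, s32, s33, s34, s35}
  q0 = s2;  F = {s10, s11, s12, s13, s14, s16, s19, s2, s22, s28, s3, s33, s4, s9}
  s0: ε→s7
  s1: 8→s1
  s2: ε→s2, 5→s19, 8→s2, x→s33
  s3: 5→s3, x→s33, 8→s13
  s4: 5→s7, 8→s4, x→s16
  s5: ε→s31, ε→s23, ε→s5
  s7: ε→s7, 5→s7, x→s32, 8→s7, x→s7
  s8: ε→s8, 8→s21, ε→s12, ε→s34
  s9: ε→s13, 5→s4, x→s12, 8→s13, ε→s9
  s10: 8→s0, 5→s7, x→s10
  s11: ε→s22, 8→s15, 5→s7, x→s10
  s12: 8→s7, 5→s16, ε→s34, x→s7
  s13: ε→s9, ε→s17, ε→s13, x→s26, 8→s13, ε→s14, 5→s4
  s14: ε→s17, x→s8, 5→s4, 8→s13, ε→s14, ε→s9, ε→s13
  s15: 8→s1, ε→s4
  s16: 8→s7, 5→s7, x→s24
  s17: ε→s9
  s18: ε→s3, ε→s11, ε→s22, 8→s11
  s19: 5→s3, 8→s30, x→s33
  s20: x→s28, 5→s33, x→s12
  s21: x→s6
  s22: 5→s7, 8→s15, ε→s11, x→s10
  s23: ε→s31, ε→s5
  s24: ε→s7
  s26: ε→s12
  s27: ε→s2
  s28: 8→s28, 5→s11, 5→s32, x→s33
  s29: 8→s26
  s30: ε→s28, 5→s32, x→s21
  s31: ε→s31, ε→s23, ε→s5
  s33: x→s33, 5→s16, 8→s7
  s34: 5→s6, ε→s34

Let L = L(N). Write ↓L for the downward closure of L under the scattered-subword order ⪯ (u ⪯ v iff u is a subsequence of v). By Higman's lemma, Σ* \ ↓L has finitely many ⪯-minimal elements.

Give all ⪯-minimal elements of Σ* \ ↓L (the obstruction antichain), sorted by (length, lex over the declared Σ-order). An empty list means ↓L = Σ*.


Antichain: [x8, x5x, x55, 5855, 558xx].

|Q|=36, |F|=14, |δ|=96 (37 ε).
min D↑ (12 st, q0=0, F={3}): 0:8→0,x→1,5→2 1:8→3,x→1,5→4 2:8→5,x→1,5→6 3:8→3,x→3,5→3 4:8→3,x→3,5→3 5:8→5,x→1,5→7 6:8→8,x→1,5→6 7:8→9,x→10,5→3 8:8→8,x→11,5→9 9:8→9,x→4,5→3 10:8→3,x→10,5→3 11:8→3,x→3,5→4.
'x8': N↓-sim [27, 13, 5] end={s0,s21,s32,s6,s7} ∉↓L; 2/2 deletions ∈↓L.
'x5x': run [27, 13, 5, 3] end={s24,s32,s7} rej; 3/3 del acc.
'x55': run [27, 13, 5, 2] end={s32,s7} rej; 3/3 del acc.
'5855': run [27, 26, 24, 12, 2] end={s32,s7} ∉↓L; 4/4 del acc.
'558xx': N↓-sim [27, 26, 23, 18, 10, 4] end={s24,s32,s6,s7} rej; 5/5 single-dels accept.
5 obstructions.


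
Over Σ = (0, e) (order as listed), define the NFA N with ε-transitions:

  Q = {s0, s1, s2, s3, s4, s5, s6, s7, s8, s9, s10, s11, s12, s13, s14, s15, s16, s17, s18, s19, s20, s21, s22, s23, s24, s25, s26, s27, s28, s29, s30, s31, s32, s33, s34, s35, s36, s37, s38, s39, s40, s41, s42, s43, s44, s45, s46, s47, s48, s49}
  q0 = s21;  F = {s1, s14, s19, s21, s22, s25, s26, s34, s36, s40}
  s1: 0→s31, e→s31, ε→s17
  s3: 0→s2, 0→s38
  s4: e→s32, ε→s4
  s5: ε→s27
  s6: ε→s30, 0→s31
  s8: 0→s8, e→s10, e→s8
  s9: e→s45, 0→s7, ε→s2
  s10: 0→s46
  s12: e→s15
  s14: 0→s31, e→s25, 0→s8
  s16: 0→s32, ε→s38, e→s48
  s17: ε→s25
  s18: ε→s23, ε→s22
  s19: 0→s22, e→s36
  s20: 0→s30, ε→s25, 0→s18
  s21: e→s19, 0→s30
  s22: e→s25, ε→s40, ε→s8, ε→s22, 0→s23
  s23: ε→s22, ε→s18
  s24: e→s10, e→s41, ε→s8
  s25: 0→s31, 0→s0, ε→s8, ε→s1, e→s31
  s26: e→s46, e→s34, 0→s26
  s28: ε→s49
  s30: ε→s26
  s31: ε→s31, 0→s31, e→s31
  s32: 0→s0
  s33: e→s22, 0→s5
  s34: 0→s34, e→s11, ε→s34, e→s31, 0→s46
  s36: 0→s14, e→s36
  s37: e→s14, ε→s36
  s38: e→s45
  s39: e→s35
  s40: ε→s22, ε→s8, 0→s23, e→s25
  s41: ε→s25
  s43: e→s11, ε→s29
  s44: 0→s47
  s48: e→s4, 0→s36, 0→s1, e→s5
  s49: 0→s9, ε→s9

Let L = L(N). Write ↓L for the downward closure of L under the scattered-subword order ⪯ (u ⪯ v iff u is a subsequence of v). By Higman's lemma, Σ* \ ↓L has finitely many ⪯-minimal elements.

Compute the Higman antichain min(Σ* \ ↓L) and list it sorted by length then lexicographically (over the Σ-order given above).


|Q|=50, |F|=10, |δ|=85 (28 ε).
min D↑ (9 st, q0=0, F={6}): 0:0→1,e→2 1:0→1,e→3 2:0→4,e→5 3:0→3,e→6 4:0→4,e→7 5:0→8,e→5 6:0→6,e→6 7:0→6,e→6 8:0→6,e→7.
'0ee': |S_i|=[20, 17, 10, 5] end={s10,s11,s31,s46,s8} — reject; 3/3 del acc.
'e0e0': run [20, 17, 15, 9, 5] end={s0,s10,s31,s46,s8} — reject; 4/4 del acc.
'ee00': N↓-sim [20, 17, 11, 9, 5] end={s0,s10,s31,s46,s8} — reject; 4/4 del acc.
3 words, ⪯-incomp.

min(Σ*\↓L) = [0ee, e0e0, ee00].


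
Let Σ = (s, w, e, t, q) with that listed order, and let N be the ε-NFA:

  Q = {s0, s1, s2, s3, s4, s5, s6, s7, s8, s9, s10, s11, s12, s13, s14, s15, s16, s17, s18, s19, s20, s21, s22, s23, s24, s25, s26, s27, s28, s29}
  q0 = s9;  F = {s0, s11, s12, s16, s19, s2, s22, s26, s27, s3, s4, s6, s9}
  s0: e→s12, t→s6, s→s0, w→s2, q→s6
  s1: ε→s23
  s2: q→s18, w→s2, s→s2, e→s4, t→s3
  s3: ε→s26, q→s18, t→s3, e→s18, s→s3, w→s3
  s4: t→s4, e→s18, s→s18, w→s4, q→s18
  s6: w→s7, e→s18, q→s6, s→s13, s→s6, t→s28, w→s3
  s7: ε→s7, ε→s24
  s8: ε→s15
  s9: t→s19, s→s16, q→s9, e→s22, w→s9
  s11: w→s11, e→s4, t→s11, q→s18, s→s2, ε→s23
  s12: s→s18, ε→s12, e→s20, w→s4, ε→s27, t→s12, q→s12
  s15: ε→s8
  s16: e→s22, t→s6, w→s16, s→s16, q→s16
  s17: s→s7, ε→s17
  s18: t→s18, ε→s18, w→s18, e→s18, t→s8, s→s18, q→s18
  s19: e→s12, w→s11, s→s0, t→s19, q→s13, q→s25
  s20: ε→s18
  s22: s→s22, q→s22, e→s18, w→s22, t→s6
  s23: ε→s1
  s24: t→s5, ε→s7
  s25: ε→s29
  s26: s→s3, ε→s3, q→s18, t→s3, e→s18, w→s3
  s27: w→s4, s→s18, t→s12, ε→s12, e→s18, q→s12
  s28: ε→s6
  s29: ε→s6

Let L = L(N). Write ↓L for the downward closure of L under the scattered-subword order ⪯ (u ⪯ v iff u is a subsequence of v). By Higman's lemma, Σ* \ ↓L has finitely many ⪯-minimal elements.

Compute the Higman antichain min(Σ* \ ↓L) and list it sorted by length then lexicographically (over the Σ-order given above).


Antichain: [ee, ste, twq, tes, tqe].

|Q|=30, |F|=13, |δ|=95 (19 ε).
min D↑ (12 st, q0=0, F={5}): 0:s→1,w→0,e→2,t→3,q→0 1:s→1,w→1,e→2,t→4,q→1 2:s→2,w→2,e→5,t→4,q→2 3:s→6,w→7,e→8,t→3,q→4 4:s→4,w→9,e→5,t→4,q→4 5:s→5,w→5,e→5,t→5,q→5 6:s→6,w→10,e→8,t→4,q→4 7:s→10,w→7,e→11,t→7,q→5 8:s→5,w→11,e→5,t→8,q→8 9:s→9,w→9,e→5,t→9,q→5 10:s→10,w→10,e→11,t→9,q→5 11:s→5,w→11,e→5,t→11,q→5 (ε-aug+det+¬).
'ee': N↓-sim [26, 16, 4] end={s15,s18,s20,s8} ∉↓L; 2/2 deletions ∈↓L.
'ste': |S_i|=[26, 19, 15, 4] end={s15,s18,s20,s8} rej; 3/3 deletions ∈↓L.
'twq': N↓-sim [26, 23, 13, 3] end={s15,s18,s8} ∉↓L; 3/3 del acc.
'tes': N↓-sim [26, 23, 7, 3] end={s15,s18,s8} ∉↓L; 3/3 single-dels accept.
'tqe': N↓-sim [26, 23, 17, 4] end={s15,s18,s20,s8} — reject; 3/3 single-dels accept.
5 words, ⪯-incomp.


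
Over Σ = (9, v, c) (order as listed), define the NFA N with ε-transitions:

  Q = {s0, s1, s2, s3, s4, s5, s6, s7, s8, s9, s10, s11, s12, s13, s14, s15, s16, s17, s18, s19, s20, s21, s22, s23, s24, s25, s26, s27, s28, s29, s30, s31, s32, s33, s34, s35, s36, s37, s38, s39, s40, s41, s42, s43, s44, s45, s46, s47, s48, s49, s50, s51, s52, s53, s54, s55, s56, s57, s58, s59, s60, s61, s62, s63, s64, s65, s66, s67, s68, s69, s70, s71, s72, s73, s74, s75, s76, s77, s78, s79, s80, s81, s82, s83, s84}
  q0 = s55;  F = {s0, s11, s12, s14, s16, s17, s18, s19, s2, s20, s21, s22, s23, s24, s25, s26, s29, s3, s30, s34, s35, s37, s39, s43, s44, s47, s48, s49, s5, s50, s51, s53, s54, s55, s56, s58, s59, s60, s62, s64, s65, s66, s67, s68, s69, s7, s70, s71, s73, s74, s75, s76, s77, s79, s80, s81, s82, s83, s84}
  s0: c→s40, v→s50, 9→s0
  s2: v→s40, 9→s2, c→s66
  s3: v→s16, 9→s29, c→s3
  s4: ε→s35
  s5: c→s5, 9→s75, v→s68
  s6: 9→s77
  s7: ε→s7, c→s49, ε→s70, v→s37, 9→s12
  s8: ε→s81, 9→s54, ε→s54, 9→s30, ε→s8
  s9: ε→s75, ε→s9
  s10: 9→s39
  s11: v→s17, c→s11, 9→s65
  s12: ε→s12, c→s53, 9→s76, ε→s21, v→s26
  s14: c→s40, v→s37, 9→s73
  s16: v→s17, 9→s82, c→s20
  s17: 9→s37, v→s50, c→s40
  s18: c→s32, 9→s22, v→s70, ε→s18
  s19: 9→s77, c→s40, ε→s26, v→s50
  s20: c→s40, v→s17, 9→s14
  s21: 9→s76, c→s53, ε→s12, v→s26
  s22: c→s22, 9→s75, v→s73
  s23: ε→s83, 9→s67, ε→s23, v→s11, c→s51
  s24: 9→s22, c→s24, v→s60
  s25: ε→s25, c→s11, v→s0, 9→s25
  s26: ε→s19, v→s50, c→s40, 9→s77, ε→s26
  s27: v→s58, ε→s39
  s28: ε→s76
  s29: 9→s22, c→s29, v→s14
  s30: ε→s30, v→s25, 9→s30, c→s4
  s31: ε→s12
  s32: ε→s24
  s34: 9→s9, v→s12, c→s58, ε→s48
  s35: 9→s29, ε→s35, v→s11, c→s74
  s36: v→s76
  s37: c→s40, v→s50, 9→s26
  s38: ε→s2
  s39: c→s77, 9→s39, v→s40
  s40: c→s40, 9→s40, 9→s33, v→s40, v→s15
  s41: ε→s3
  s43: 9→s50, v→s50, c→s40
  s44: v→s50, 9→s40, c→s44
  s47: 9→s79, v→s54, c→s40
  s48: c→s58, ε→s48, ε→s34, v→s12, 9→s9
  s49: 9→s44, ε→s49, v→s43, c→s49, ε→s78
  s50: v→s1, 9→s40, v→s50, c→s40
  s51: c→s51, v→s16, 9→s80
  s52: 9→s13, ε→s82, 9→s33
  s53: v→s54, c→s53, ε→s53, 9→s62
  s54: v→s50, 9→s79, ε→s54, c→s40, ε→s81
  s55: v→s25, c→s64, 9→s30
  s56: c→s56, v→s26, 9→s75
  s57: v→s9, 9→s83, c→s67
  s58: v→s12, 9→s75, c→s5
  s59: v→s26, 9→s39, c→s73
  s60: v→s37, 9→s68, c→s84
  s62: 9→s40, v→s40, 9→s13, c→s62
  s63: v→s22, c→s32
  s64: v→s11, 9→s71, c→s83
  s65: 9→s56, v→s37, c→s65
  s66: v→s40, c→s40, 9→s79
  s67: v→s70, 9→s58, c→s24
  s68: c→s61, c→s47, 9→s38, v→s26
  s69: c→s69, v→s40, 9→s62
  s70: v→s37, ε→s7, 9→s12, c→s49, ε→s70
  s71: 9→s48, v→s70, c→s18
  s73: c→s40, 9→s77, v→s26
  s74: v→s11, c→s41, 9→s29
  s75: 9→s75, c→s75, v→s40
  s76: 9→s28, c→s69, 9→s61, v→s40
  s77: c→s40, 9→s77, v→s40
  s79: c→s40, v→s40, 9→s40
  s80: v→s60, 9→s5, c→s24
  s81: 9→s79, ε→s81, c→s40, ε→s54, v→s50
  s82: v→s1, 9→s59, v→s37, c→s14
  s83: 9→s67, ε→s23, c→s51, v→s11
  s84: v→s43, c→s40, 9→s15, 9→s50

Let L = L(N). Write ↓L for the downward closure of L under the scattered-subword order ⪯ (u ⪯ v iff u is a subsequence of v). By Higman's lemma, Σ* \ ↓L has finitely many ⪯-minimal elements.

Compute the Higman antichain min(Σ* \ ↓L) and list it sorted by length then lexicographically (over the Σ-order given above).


|Q|=85, |F|=59, |δ|=241 (40 ε).
min D↑ (54 st, q0=0, F={12}): 0:9→1,v→2,c→3 1:9→1,v→2,c→4 2:9→2,v→5,c→6 3:9→7,v→6,c→8 4:9→9,v→6,c→10 5:9→5,v→11,c→12 6:9→13,v→14,c→6 7:9→15,v→16,c→17 8:9→18,v→6,c→19 9:9→20,v→21,c→9 10:9→9,v→6,c→22 11:9→12,v→11,c→12 12:9→12,v→12,c→12 13:9→23,v→24,c→13 14:9→24,v→11,c→12 15:9→25,v→26,c→27 16:9→26,v→24,c→28 17:9→20,v→16,c→29 18:9→27,v→16,c→29 19:9→30,v→31,c→19 20:9→25,v→32,c→20 21:9→32,v→24,c→12 22:9→9,v→31,c→22 23:9→25,v→33,c→23 24:9→33,v→11,c→12 25:9→25,v→12,c→25 26:9→34,v→33,c→35 27:9→25,v→26,c→36 28:9→37,v→38,c→28 29:9→20,v→39,c→29 30:9→36,v→39,c→29 31:9→40,v→14,c→41 32:9→42,v→33,c→12 33:9→42,v→11,c→12 34:9→34,v→12,c→43 35:9→44,v→45,c→35 36:9→25,v→46,c→36 37:9→12,v→11,c→37 38:9→11,v→11,c→12 39:9→46,v→24,c→47 40:9→48,v→24,c→21 41:9→21,v→14,c→12 42:9→42,v→12,c→12 43:9→44,v→12,c→43 44:9→12,v→12,c→44 45:9→49,v→11,c→12 46:9→50,v→33,c→51 47:9→11,v→38,c→12 48:9→52,v→33,c→32 49:9→12,v→12,c→12 50:9→50,v→12,c→53 51:9→49,v→45,c→12 52:9→52,v→12,c→42 53:9→49,v→12,c→12 [Hopcroft].
'vvc': run [72, 48, 15, 3] end={s15,s33,s40} ∉↓L; 3/3 single-dels accept.
'vvv9': N↓-sim [72, 48, 15, 5, 3] end={s15,s33,s40} rej; 4/4 del acc.
'9c9vc': run [72, 67, 58, 37, 14, 3] end={s15,s33,s40} rej; 5/5 deletions ∈↓L.
'c999v': |S_i|=[72, 68, 55, 37, 17, 3] end={s15,s33,s40} ∉↓L; 5/5 deletions ∈↓L.
'c9vc99': |S_i|=[72, 68, 55, 36, 20, 9, 4] end={s13,s15,s33,s40} — reject; 6/6 del acc.
'cccvcc': run [72, 68, 61, 49, 29, 21, 3] end={s15,s33,s40} rej; 6/6 deletions ∈↓L.
6 obstructions.

Antichain: [vvc, vvv9, 9c9vc, c999v, c9vc99, cccvcc].


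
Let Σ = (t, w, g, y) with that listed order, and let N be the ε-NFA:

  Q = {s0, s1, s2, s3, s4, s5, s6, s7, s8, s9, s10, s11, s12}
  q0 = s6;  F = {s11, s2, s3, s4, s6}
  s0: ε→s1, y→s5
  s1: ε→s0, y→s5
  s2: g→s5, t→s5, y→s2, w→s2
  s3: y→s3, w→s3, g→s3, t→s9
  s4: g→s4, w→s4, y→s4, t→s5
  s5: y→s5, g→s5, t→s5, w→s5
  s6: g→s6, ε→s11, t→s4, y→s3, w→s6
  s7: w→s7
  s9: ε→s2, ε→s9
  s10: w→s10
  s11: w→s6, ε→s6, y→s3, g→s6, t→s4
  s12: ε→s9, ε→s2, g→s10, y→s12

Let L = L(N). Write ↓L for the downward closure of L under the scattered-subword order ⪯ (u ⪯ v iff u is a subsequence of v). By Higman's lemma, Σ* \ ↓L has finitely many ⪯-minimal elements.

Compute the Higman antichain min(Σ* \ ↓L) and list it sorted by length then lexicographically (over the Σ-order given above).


|Q|=13, |F|=5, |δ|=38 (8 ε).
min D↑ (5 st, q0=0, F={3}): 0:t→1,w→0,g→0,y→2 1:t→3,w→1,g→1,y→1 2:t→4,w→2,g→2,y→2 3:t→3,w→3,g→3,y→3 4:t→3,w→4,g→3,y→4.
'tt': |S_i|=[7, 4, 1] end={s5} — reject; 2/2 single-dels accept.
'ytg': N↓-sim [7, 5, 3, 1] end={s5} rej; 3/3 single-dels accept.
2 obstructions.

A = [tt, ytg].


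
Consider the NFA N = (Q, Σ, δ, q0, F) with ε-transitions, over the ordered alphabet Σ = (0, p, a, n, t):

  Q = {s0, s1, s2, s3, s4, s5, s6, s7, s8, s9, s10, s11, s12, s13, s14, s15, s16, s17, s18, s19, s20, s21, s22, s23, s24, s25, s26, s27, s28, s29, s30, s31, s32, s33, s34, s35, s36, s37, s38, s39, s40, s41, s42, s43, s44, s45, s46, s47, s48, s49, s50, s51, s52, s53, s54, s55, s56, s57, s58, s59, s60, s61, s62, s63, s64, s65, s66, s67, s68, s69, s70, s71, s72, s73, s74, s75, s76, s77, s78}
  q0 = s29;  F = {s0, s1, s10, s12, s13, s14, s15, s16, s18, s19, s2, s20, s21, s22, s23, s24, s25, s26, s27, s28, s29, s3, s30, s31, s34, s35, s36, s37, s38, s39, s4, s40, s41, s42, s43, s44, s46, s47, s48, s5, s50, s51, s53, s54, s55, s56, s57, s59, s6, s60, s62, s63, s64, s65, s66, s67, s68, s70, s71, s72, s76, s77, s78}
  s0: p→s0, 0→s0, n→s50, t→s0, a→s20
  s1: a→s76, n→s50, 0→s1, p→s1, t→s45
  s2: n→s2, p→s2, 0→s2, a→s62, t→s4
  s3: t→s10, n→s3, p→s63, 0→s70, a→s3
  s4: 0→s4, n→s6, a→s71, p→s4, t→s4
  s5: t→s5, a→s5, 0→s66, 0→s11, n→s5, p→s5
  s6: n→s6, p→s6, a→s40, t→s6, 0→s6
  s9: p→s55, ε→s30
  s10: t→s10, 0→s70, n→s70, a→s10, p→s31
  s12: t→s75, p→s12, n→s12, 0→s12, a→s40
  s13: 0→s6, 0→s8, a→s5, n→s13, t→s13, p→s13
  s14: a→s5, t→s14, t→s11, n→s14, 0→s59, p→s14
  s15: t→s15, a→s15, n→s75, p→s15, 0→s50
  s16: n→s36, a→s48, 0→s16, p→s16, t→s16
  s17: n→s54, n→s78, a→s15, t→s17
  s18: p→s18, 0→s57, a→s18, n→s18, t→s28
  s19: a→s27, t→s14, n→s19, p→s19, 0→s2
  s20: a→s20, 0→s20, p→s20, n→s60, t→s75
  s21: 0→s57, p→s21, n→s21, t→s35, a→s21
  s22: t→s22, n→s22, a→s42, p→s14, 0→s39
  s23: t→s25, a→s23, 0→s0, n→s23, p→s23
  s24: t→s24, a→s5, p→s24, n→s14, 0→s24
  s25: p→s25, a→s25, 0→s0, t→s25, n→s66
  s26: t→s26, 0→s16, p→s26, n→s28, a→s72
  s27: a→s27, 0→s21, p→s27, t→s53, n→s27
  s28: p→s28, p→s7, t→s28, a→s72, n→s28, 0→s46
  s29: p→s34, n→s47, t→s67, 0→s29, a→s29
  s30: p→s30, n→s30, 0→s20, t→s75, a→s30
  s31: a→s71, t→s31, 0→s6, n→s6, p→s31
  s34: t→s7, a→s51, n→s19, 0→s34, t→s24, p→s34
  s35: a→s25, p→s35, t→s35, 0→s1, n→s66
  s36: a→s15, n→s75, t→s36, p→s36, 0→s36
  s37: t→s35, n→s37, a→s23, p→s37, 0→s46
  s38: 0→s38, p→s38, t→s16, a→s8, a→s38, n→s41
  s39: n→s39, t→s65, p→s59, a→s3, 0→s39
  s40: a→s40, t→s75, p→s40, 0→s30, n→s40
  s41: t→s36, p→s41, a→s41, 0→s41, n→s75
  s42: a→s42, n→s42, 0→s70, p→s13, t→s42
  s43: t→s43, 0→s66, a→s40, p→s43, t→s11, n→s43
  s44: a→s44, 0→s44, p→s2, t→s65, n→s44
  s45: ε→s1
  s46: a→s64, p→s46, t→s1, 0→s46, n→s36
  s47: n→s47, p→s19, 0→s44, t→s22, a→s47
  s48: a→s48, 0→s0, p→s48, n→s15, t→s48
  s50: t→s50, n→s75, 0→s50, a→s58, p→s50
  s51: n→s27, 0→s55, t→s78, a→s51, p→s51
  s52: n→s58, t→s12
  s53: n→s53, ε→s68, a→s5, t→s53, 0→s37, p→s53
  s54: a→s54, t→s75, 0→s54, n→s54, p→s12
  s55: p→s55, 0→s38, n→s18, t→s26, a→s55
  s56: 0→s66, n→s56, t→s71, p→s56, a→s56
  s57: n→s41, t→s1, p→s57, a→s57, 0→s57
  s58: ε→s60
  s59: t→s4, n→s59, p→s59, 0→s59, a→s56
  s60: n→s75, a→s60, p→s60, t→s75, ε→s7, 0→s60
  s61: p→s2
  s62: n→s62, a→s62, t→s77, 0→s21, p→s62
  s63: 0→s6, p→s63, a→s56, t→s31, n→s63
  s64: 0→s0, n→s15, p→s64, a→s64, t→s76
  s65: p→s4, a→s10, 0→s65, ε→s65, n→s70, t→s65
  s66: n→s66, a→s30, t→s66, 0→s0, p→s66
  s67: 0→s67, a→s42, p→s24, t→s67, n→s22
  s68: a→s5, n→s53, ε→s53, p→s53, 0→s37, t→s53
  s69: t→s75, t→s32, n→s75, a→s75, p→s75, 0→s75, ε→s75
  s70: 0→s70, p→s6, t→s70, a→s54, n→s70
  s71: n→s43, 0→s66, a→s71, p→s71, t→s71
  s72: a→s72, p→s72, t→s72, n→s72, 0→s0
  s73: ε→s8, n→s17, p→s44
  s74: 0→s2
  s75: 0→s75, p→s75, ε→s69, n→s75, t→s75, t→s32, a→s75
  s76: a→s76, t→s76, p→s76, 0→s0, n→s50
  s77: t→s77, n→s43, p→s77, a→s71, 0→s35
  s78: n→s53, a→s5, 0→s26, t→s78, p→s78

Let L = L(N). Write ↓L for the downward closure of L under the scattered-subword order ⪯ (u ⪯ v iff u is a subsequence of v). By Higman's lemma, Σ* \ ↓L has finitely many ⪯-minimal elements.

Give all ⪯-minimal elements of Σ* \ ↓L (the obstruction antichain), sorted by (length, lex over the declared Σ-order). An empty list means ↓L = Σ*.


|Q|=79, |F|=63, |δ|=355 (10 ε).
min D↑ (63 st, q0=0, F={49}): 0:0→0,p→1,a→0,n→2,t→3 1:0→1,p→1,a→4,n→5,t→6 2:0→7,p→5,a→2,n→2,t→8 3:0→3,p→6,a→9,n→8,t→3 4:0→10,p→4,a→4,n→11,t→12 5:0→13,p→5,a→11,n→5,t→14 6:0→6,p→6,a→15,n→14,t→6 7:0→7,p→13,a→7,n→7,t→16 8:0→17,p→14,a→9,n→8,t→8 9:0→18,p→19,a→9,n→9,t→9 10:0→20,p→10,a→10,n→21,t→22 11:0→23,p→11,a→11,n→11,t→24 12:0→22,p→12,a→15,n→24,t→12 13:0→13,p→13,a→25,n→13,t→26 14:0→27,p→14,a→15,n→14,t→14 15:0→28,p→15,a→15,n→15,t→15 16:0→16,p→26,a→29,n→18,t→16 17:0→17,p→27,a→30,n→17,t→16 18:0→18,p→31,a→32,n→18,t→18 19:0→31,p→19,a→15,n→19,t→19 20:0→20,p→20,a→20,n→33,t→34 21:0→35,p→21,a→21,n→21,t→36 22:0→34,p→22,a→37,n→36,t→22 23:0→35,p→23,a→23,n→23,t→38 24:0→39,p→24,a→15,n→24,t→24 25:0→23,p→25,a→25,n→25,t→40 26:0→26,p→26,a→41,n→31,t→26 27:0→27,p→27,a→42,n→27,t→26 28:0→43,p→28,a→44,n→28,t→28 29:0→18,p→45,a→29,n→18,t→29 30:0→18,p→46,a→30,n→30,t→29 31:0→31,p→31,a→47,n→31,t→31 32:0→32,p→48,a→32,n→32,t→49 33:0→33,p→33,a→33,n→49,t→50 34:0→34,p→34,a→51,n→50,t→34 35:0→35,p→35,a→35,n→33,t→52 36:0→53,p→36,a→37,n→36,t→36 37:0→43,p→37,a→37,n→37,t→37 38:0→52,p→38,a→54,n→28,t→38 39:0→53,p→39,a→55,n→39,t→38 40:0→38,p→40,a→41,n→56,t→40 41:0→28,p→41,a→41,n→56,t→41 42:0→28,p→42,a→42,n→42,t→41 43:0→43,p→43,a→57,n→58,t→43 44:0→57,p→44,a→44,n→44,t→49 45:0→31,p→45,a→41,n→31,t→45 46:0→31,p→46,a→42,n→46,t→45 47:0→44,p→47,a→47,n→47,t→49 48:0→48,p→48,a→47,n→48,t→49 49:0→49,p→49,a→49,n→49,t→49 50:0→50,p→50,a→59,n→49,t→50 51:0→43,p→51,a→51,n→59,t→51 52:0→52,p→52,a→60,n→58,t→52 53:0→53,p→53,a→61,n→50,t→52 54:0→43,p→54,a→54,n→28,t→54 55:0→43,p→55,a→55,n→55,t→54 56:0→28,p→56,a→47,n→56,t→56 57:0→57,p→57,a→57,n→62,t→49 58:0→58,p→58,a→62,n→49,t→58 59:0→58,p→59,a→59,n→49,t→59 60:0→43,p→60,a→60,n→58,t→60 61:0→43,p→61,a→61,n→59,t→60 62:0→62,p→62,a→62,n→49,t→49 (ε-aug+det+¬).
'ta0at': |S_i|=[71, 56, 35, 18, 11, 3] end={s32,s69,s75} ∉↓L; 5/5 deletions ∈↓L.
'pa00nn': run [71, 59, 47, 35, 22, 10, 3] end={s32,s69,s75} ∉↓L; 6/6 single-dels accept.
'n0tnat': N↓-sim [71, 60, 47, 31, 18, 11, 3] end={s32,s69,s75} rej; 6/6 del acc.
3 minimals (antichain).

A = [ta0at, pa00nn, n0tnat].


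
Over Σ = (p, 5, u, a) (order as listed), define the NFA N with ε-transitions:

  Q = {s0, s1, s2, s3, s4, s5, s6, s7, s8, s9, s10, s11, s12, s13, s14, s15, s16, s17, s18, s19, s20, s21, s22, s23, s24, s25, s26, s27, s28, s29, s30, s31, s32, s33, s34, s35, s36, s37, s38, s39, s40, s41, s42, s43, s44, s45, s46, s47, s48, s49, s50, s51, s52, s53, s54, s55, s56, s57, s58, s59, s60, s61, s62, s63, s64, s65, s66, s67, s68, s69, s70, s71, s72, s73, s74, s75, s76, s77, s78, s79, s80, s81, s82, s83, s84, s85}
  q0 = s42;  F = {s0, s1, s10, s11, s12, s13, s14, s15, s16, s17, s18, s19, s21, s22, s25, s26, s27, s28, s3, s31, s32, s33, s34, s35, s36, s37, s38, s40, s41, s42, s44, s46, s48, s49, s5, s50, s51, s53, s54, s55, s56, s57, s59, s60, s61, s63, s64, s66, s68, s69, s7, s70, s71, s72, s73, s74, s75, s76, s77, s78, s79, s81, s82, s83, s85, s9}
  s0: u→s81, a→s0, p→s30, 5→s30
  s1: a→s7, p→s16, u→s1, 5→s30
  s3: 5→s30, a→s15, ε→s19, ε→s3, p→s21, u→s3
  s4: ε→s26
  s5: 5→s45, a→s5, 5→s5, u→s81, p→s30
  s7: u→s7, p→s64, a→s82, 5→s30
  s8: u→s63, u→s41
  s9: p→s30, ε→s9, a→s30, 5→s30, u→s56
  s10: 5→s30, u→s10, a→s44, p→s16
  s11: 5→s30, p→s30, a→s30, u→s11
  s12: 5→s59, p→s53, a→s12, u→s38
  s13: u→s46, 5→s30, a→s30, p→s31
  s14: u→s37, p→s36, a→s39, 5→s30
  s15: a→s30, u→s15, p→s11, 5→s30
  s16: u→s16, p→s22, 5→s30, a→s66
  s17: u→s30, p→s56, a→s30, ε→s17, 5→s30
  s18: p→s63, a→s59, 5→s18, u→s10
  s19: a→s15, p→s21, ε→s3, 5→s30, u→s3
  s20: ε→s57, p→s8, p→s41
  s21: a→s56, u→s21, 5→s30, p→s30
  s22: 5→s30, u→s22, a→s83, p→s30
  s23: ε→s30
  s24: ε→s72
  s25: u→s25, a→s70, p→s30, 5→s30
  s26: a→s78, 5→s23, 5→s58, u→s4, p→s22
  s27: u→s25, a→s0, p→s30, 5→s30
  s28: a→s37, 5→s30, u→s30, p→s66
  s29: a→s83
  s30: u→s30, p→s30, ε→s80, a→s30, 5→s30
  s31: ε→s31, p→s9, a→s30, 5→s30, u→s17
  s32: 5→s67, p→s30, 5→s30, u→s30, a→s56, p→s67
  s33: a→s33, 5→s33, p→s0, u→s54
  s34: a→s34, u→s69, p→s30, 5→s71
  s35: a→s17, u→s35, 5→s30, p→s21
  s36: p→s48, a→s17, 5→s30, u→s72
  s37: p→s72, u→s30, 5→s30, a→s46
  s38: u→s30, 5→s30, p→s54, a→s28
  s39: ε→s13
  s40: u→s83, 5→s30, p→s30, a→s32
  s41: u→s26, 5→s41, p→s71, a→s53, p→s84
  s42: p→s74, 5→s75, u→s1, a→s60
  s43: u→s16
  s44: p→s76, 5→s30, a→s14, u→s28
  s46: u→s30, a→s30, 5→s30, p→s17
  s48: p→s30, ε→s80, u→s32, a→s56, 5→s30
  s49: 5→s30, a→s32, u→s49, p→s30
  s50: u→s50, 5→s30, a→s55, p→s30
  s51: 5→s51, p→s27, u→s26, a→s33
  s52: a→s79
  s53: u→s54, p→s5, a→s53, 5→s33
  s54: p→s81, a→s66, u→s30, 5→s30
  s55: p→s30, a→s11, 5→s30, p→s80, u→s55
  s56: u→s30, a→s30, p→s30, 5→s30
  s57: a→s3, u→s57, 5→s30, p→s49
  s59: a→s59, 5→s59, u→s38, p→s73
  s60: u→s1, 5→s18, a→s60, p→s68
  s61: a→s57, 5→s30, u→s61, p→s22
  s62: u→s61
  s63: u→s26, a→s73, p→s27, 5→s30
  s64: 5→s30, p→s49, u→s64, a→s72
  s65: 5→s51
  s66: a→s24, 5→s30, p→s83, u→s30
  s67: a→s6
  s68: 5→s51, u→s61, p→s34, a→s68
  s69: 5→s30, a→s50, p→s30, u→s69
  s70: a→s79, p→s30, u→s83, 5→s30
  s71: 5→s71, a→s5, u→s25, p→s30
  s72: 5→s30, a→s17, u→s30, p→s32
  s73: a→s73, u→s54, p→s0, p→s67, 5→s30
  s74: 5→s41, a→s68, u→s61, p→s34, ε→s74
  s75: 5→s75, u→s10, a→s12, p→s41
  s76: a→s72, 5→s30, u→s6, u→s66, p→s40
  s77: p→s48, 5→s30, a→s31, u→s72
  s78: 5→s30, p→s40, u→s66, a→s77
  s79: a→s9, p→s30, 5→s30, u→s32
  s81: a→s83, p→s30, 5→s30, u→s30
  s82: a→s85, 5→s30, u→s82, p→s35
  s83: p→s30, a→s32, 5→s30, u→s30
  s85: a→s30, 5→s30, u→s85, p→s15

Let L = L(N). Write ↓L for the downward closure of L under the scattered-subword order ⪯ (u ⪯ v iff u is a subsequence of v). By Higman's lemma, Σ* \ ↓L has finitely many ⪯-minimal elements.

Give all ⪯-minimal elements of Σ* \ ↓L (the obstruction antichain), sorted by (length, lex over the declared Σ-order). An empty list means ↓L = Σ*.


|Q|=86, |F|=66, |δ|=300 (14 ε).
min D↑ (66 st, q0=0, F={12}): 0:p→1,5→2,u→3,a→4 1:p→5,5→6,u→7,a→8 2:p→6,5→2,u→9,a→10 3:p→11,5→12,u→3,a→13 4:p→8,5→14,u→3,a→4 5:p→12,5→15,u→16,a→5 6:p→15,5→6,u→17,a→18 7:p→19,5→12,u→7,a→20 8:p→5,5→21,u→7,a→8 9:p→11,5→12,u→9,a→22 10:p→18,5→23,u→24,a→10 11:p→19,5→12,u→11,a→25 12:p→12,5→12,u→12,a→12 13:p→26,5→12,u→13,a→27 14:p→28,5→14,u→9,a→23 15:p→12,5→15,u→29,a→30 16:p→12,5→12,u→16,a→31 17:p→19,5→12,u→17,a→32 18:p→30,5→33,u→34,a→18 19:p→12,5→12,u→19,a→35 20:p→36,5→12,u→20,a→37 21:p→38,5→21,u→17,a→33 22:p→39,5→12,u→40,a→41 23:p→42,5→23,u→24,a→23 24:p→34,5→12,u→12,a→40 25:p→35,5→12,u→12,a→43 26:p→36,5→12,u→26,a→43 27:p→44,5→12,u→27,a→45 28:p→38,5→12,u→17,a→42 29:p→12,5→12,u→29,a→46 30:p→12,5→30,u→47,a→30 31:p→12,5→12,u→31,a→48 32:p→49,5→12,u→25,a→50 33:p→51,5→33,u→34,a→33 34:p→47,5→12,u→12,a→25 35:p→12,5→12,u→12,a→52 36:p→12,5→12,u→36,a→52 37:p→53,5→12,u→37,a→54 38:p→12,5→12,u→29,a→51 39:p→49,5→12,u→25,a→43 40:p→25,5→12,u→12,a→55 41:p→56,5→12,u→55,a→57 42:p→51,5→12,u→34,a→42 43:p→52,5→12,u→12,a→58 44:p→53,5→12,u→44,a→58 45:p→54,5→12,u→45,a→12 46:p→12,5→12,u→35,a→59 47:p→12,5→12,u→12,a→35 48:p→12,5→12,u→48,a→60 49:p→12,5→12,u→35,a→52 50:p→61,5→12,u→43,a→62 51:p→12,5→12,u→47,a→51 52:p→12,5→12,u→12,a→63 53:p→12,5→12,u→53,a→63 54:p→60,5→12,u→54,a→12 55:p→43,5→12,u→12,a→64 56:p→61,5→12,u→43,a→58 57:p→62,5→12,u→64,a→12 58:p→63,5→12,u→12,a→12 59:p→12,5→12,u→52,a→65 60:p→12,5→12,u→60,a→12 61:p→12,5→12,u→52,a→63 62:p→65,5→12,u→58,a→12 63:p→12,5→12,u→12,a→12 64:p→58,5→12,u→12,a→12 65:p→12,5→12,u→63,a→12.
'u5': run [77, 56, 6] end={s23,s30,s58,s6,s67,s80} ∉↓L; 2/2 del acc.
'ppp': N↓-sim [77, 58, 28, 4] end={s30,s6,s67,s80} rej; 3/3 deletions ∈↓L.
'5auu': |S_i|=[77, 55, 39, 17, 2] end={s30,s80} rej; 4/4 single-dels accept.
'upau': |S_i|=[77, 56, 27, 11, 2] end={s30,s80} ∉↓L; 4/4 single-dels accept.
'a5p5': N↓-sim [77, 72, 50, 34, 6] end={s23,s30,s58,s6,s67,s80} ∉↓L; 4/4 del acc.
'uaaaa': N↓-sim [77, 56, 42, 29, 13, 2] end={s30,s80} rej; 5/5 single-dels accept.
6 obstructions.

min(Σ*\↓L) = [u5, ppp, 5auu, upau, a5p5, uaaaa].
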